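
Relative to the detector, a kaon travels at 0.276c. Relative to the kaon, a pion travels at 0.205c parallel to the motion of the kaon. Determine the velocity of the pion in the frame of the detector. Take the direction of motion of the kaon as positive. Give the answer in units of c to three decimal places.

0.455c

With v = 0.276 and u' = 0.205 (in units of c),
u = (u' + v)/(1 + u'v/c²):
u = (0.205 + 0.276) / (1 + 0.205·0.276) = 0.4810/1.0566 = 0.4552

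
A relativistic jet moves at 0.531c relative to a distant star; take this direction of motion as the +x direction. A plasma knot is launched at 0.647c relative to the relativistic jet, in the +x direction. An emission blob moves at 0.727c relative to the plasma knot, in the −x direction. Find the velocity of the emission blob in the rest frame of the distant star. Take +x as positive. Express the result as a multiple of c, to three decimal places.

Apply u = (u' + v)/(1 + u'v/c²) successively, working outward toward the distant star.
Start: velocity of the relativistic jet relative to the distant star = 0.5310c.
Compose with the plasma knot (u' = 0.647 in the relativistic jet frame): u_1 = (0.647 + 0.531) / (1 + 0.647·0.531) = 1.1780/1.3436 = 0.8768.
Compose with the emission blob (u' = -0.727 in the plasma knot frame): u_2 = (-0.727 + 0.877) / (1 + (-0.727)·0.877) = 0.1498/0.3626 = 0.4131.

+0.413c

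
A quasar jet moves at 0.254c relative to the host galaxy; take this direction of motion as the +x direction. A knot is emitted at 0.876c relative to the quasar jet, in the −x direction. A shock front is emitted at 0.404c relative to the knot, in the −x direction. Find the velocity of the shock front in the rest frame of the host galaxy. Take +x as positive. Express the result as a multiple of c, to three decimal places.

-0.910c

Apply u = (u' + v)/(1 + u'v/c²) successively, working outward toward the host galaxy.
Start: velocity of the quasar jet relative to the host galaxy = 0.2540c.
Compose with the knot (u' = -0.876 in the quasar jet frame): u_1 = (-0.876 + 0.254) / (1 + (-0.876)·0.254) = -0.6220/0.7775 = -0.8000.
Compose with the shock front (u' = -0.404 in the knot frame): u_2 = (-0.404 + (-0.800)) / (1 + (-0.404)·(-0.800)) = -1.2040/1.3232 = -0.9099.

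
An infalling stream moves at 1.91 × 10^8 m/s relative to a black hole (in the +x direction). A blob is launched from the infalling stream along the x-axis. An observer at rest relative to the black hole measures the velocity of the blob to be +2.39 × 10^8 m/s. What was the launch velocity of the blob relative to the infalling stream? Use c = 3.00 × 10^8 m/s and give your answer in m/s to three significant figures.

+9.74 × 10^7 m/s

v = 0.637c, u = 0.797c.
Invert the composition law: u' = (u − v)/(1 − uv/c²).
u' = (0.797 − 0.637) / (1 − (0.797)(0.637)) = 0.1600/0.4928 = 0.3247.
u' = 0.3247 × 3.00 × 10^8 m/s.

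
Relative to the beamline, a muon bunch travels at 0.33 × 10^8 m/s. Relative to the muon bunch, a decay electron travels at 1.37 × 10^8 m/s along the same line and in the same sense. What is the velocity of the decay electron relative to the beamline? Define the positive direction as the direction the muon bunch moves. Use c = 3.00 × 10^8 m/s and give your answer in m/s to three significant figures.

1.62 × 10^8 m/s

In units of c (dividing by 3.00 × 10^8 m/s): v = 0.110, u' = 0.457.
u = (u' + v)/(1 + u'v/c²):
u = (0.457 + 0.110) / (1 + 0.457·0.110) = 0.5667/1.0502 = 0.5396
(Galilean addition would give +0.567c.)
Converting back: u = 0.5396 × 3.00 × 10^8 m/s.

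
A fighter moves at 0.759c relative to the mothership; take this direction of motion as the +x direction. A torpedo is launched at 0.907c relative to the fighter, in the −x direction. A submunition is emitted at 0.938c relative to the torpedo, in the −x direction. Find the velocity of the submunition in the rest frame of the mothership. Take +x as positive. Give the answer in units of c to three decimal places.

-0.977c

Apply u = (u' + v)/(1 + u'v/c²) successively, working outward toward the mothership.
Start: velocity of the fighter relative to the mothership = 0.7590c.
Compose with the torpedo (u' = -0.907 in the fighter frame): u_1 = (-0.907 + 0.759) / (1 + (-0.907)·0.759) = -0.1480/0.3116 = -0.4750.
Compose with the submunition (u' = -0.938 in the torpedo frame): u_2 = (-0.938 + (-0.475)) / (1 + (-0.938)·(-0.475)) = -1.4130/1.4455 = -0.9775.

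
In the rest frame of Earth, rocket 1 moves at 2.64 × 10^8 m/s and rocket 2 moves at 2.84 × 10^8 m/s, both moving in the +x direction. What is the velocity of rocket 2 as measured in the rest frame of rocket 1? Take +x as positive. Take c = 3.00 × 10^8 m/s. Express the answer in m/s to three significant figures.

+1.20 × 10^8 m/s

β_A = 0.880, β_B = 0.947 (dividing each by c = 3.00 × 10^8 m/s).
Transform to A's frame with the inverse velocity-addition law: u' = (u − v)/(1 − uv/c²), taking u = β_B and v = β_A.
u' = (0.947 − 0.880) / (1 − (0.880)(0.947)) = 0.0667/0.1669 = 0.3994.
u' = 0.3994 × 3.00 × 10^8 m/s.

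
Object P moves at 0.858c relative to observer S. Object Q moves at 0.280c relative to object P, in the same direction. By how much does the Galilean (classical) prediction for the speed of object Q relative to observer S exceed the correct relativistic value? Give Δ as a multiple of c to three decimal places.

Galilean: u_cl = 0.280 + 0.858 = 1.1380.
Relativistic: u_rel = (0.280 + 0.858) / (1 + 0.280·0.858) = 1.1380/1.2402 = 0.9176.
Δ = 1.1380 − 0.9176 = 0.2204.
(The classical prediction exceeds c; the relativistic result does not.)

Δ = 0.220c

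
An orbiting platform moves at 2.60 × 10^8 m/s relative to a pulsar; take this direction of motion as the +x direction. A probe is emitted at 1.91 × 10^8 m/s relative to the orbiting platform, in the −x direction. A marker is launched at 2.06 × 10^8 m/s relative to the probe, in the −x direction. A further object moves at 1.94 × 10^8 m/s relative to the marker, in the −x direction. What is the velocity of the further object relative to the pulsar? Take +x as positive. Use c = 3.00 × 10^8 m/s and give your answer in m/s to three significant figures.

-2.34 × 10^8 m/s

Apply u = (u' + v)/(1 + u'v/c²) successively, working outward toward the pulsar.
(Dividing each given speed by c = 3.00 × 10^8 m/s to work in units of c.)
Start: velocity of the orbiting platform relative to the pulsar = 0.8667c.
Compose with the probe (u' = -0.637 in the orbiting platform frame): u_1 = (-0.637 + 0.867) / (1 + (-0.637)·0.867) = 0.2300/0.4482 = 0.5131.
Compose with the marker (u' = -0.687 in the probe frame): u_2 = (-0.687 + 0.513) / (1 + (-0.687)·0.513) = -0.1735/0.6476 = -0.2679.
Compose with the further object (u' = -0.647 in the marker frame): u_3 = (-0.647 + (-0.268)) / (1 + (-0.647)·(-0.268)) = -0.9146/1.1733 = -0.7795.
So u = -0.7795 × 3.00 × 10^8 m/s.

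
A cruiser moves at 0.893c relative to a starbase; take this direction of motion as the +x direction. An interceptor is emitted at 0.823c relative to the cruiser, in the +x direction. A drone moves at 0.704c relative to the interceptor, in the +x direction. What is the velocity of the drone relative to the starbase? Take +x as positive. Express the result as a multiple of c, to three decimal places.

0.998c

Apply u = (u' + v)/(1 + u'v/c²) successively, working outward toward the starbase.
Start: velocity of the cruiser relative to the starbase = 0.8930c.
Compose with the interceptor (u' = 0.823 in the cruiser frame): u_1 = (0.823 + 0.893) / (1 + 0.823·0.893) = 1.7160/1.7349 = 0.9891.
Compose with the drone (u' = 0.704 in the interceptor frame): u_2 = (0.704 + 0.989) / (1 + 0.704·0.989) = 1.6931/1.6963 = 0.9981.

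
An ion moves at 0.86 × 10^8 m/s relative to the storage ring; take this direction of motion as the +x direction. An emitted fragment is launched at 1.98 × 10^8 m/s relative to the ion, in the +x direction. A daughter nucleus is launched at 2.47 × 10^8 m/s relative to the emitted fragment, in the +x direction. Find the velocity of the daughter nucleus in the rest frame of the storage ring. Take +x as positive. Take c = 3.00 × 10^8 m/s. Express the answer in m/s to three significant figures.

2.93 × 10^8 m/s

Apply u = (u' + v)/(1 + u'v/c²) successively, working outward toward the storage ring.
(Dividing each given speed by c = 3.00 × 10^8 m/s to work in units of c.)
Start: velocity of the ion relative to the storage ring = 0.2867c.
Compose with the emitted fragment (u' = 0.660 in the ion frame): u_1 = (0.660 + 0.287) / (1 + 0.660·0.287) = 0.9467/1.1892 = 0.7961.
Compose with the daughter nucleus (u' = 0.823 in the emitted fragment frame): u_2 = (0.823 + 0.796) / (1 + 0.823·0.796) = 1.6194/1.6554 = 0.9782.
So u = 0.9782 × 3.00 × 10^8 m/s.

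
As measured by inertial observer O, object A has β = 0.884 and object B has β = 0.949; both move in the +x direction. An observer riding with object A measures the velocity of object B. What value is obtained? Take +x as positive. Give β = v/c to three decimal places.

β = +0.404

β_A = 0.884, β_B = 0.949.
Transform to A's frame with the inverse velocity-addition law: u' = (u − v)/(1 − uv/c²), taking u = β_B and v = β_A.
u' = (0.949 − 0.884) / (1 − (0.884)(0.949)) = 0.0650/0.1611 = 0.4035.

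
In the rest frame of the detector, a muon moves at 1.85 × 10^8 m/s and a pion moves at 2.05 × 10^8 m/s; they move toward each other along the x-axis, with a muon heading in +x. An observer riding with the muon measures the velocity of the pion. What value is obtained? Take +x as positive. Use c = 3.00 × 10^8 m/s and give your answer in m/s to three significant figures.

-2.74 × 10^8 m/s

β_A = 0.617, β_B = -0.683 (dividing each by c = 3.00 × 10^8 m/s).
Transform to A's frame with the inverse velocity-addition law: u' = (u − v)/(1 − uv/c²), taking u = β_B and v = β_A.
u' = (-0.683 − 0.617) / (1 − (0.617)(-0.683)) = -1.3000/1.4214 = -0.9146.
u' = -0.9146 × 3.00 × 10^8 m/s.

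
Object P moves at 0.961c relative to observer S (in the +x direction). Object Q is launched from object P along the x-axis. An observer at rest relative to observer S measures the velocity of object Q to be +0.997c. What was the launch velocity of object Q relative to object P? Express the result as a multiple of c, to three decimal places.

Invert the composition law: u' = (u − v)/(1 − uv/c²).
u' = (0.997 − 0.961) / (1 − (0.997)(0.961)) = 0.0360/0.0419 = 0.8595.

+0.860c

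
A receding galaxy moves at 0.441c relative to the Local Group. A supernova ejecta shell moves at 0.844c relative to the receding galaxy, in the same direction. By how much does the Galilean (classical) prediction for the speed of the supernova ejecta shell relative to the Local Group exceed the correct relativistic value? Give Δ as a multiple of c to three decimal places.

Δ = 0.349c

Galilean: u_cl = 0.844 + 0.441 = 1.2850.
Relativistic: u_rel = (0.844 + 0.441) / (1 + 0.844·0.441) = 1.2850/1.3722 = 0.9364.
Δ = 1.2850 − 0.9364 = 0.3486.
(The classical prediction exceeds c; the relativistic result does not.)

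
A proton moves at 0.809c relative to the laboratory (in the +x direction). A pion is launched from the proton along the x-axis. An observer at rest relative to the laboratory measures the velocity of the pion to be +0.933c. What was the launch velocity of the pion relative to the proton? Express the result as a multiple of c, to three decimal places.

+0.506c

Invert the composition law: u' = (u − v)/(1 − uv/c²).
u' = (0.933 − 0.809) / (1 − (0.933)(0.809)) = 0.1240/0.2452 = 0.5057.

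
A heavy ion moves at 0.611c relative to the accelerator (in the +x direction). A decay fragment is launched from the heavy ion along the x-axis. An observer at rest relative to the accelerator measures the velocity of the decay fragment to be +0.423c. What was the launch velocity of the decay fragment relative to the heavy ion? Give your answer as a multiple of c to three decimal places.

Invert the composition law: u' = (u − v)/(1 − uv/c²).
u' = (0.423 − 0.611) / (1 − (0.423)(0.611)) = -0.1880/0.7415 = -0.2535.

-0.254c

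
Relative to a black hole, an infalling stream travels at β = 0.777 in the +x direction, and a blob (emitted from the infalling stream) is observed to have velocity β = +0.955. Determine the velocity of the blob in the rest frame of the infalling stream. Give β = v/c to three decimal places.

β = +0.690

Invert the composition law: u' = (u − v)/(1 − uv/c²).
u' = (0.955 − 0.777) / (1 − (0.955)(0.777)) = 0.1780/0.2580 = 0.6900.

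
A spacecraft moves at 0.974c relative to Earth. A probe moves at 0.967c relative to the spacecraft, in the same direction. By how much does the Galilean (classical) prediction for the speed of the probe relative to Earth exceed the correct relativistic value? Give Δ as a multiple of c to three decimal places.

Δ = 0.941c

Galilean: u_cl = 0.967 + 0.974 = 1.9410.
Relativistic: u_rel = (0.967 + 0.974) / (1 + 0.967·0.974) = 1.9410/1.9419 = 0.9996.
Δ = 1.9410 − 0.9996 = 0.9414.
(The classical prediction exceeds c; the relativistic result does not.)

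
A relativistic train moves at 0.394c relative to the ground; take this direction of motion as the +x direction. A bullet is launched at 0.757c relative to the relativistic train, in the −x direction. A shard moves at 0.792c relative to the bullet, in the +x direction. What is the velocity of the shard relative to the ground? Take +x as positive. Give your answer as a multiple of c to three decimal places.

Apply u = (u' + v)/(1 + u'v/c²) successively, working outward toward the ground.
Start: velocity of the relativistic train relative to the ground = 0.3940c.
Compose with the bullet (u' = -0.757 in the relativistic train frame): u_1 = (-0.757 + 0.394) / (1 + (-0.757)·0.394) = -0.3630/0.7017 = -0.5173.
Compose with the shard (u' = 0.792 in the bullet frame): u_2 = (0.792 + (-0.517)) / (1 + 0.792·(-0.517)) = 0.2747/0.5903 = 0.4654.

+0.465c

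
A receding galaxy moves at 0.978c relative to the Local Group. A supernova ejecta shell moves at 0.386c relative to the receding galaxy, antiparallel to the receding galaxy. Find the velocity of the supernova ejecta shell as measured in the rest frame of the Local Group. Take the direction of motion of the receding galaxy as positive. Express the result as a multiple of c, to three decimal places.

With v = 0.978 and u' = -0.386 (in units of c),
u = (u' + v)/(1 + u'v/c²):
u = (-0.386 + 0.978) / (1 + (-0.386)·0.978) = 0.5920/0.6225 = 0.9510
(Galilean addition would give +0.592c.)

+0.951c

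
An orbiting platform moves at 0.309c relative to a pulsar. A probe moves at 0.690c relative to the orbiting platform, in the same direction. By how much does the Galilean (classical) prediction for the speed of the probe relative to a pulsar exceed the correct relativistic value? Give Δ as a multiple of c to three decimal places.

Galilean: u_cl = 0.690 + 0.309 = 0.9990.
Relativistic: u_rel = (0.690 + 0.309) / (1 + 0.690·0.309) = 0.9990/1.2132 = 0.8234.
Δ = 0.9990 − 0.8234 = 0.1756.

Δ = 0.176c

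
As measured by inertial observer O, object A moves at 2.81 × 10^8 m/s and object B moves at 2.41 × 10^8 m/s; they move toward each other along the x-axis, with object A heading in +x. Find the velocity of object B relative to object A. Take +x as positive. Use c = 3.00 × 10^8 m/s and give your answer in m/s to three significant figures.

-2.98 × 10^8 m/s

β_A = 0.937, β_B = -0.803 (dividing each by c = 3.00 × 10^8 m/s).
Transform to A's frame with the inverse velocity-addition law: u' = (u − v)/(1 − uv/c²), taking u = β_B and v = β_A.
u' = (-0.803 − 0.937) / (1 − (0.937)(-0.803)) = -1.7400/1.7525 = -0.9929.
u' = -0.9929 × 3.00 × 10^8 m/s.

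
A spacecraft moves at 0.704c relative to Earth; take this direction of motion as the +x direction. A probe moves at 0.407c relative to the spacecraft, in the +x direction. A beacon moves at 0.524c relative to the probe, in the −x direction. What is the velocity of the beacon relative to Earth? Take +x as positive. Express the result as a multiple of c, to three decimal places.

+0.620c

Apply u = (u' + v)/(1 + u'v/c²) successively, working outward toward Earth.
Start: velocity of the spacecraft relative to Earth = 0.7040c.
Compose with the probe (u' = 0.407 in the spacecraft frame): u_1 = (0.407 + 0.704) / (1 + 0.407·0.704) = 1.1110/1.2865 = 0.8636.
Compose with the beacon (u' = -0.524 in the probe frame): u_2 = (-0.524 + 0.864) / (1 + (-0.524)·0.864) = 0.3396/0.5475 = 0.6202.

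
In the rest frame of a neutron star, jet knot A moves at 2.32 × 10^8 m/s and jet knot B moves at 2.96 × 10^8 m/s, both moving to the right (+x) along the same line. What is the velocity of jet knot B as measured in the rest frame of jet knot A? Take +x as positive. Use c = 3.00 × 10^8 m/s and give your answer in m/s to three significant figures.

+2.70 × 10^8 m/s

β_A = 0.773, β_B = 0.987 (dividing each by c = 3.00 × 10^8 m/s).
Transform to A's frame with the inverse velocity-addition law: u' = (u − v)/(1 − uv/c²), taking u = β_B and v = β_A.
u' = (0.987 − 0.773) / (1 − (0.773)(0.987)) = 0.2133/0.2370 = 0.9002.
u' = 0.9002 × 3.00 × 10^8 m/s.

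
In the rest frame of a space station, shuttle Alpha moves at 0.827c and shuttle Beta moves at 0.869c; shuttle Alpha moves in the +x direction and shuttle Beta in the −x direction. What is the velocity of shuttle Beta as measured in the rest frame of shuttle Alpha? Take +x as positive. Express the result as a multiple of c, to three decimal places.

β_A = 0.827, β_B = -0.869.
Transform to A's frame with the inverse velocity-addition law: u' = (u − v)/(1 − uv/c²), taking u = β_B and v = β_A.
u' = (-0.869 − 0.827) / (1 − (0.827)(-0.869)) = -1.6960/1.7187 = -0.9868.

-0.987c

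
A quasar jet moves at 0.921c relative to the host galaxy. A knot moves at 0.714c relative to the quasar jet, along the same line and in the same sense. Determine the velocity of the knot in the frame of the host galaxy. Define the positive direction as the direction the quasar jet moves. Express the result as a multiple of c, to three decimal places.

0.986c

With v = 0.921 and u' = 0.714 (in units of c),
u = (u' + v)/(1 + u'v/c²):
u = (0.714 + 0.921) / (1 + 0.714·0.921) = 1.6350/1.6576 = 0.9864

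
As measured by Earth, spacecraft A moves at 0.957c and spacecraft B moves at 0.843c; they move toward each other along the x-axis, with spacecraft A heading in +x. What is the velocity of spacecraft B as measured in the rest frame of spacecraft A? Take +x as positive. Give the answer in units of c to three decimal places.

-0.996c

β_A = 0.957, β_B = -0.843.
Transform to A's frame with the inverse velocity-addition law: u' = (u − v)/(1 − uv/c²), taking u = β_B and v = β_A.
u' = (-0.843 − 0.957) / (1 − (0.957)(-0.843)) = -1.8000/1.8068 = -0.9963.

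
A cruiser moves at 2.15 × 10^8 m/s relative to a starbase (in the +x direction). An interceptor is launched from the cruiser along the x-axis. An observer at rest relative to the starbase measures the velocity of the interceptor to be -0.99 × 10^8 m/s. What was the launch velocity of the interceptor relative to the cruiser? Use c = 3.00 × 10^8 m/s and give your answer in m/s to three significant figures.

-2.54 × 10^8 m/s

v = 0.717c, u = -0.330c.
Invert the composition law: u' = (u − v)/(1 − uv/c²).
u' = (-0.330 − 0.717) / (1 − (-0.330)(0.717)) = -1.0467/1.2365 = -0.8465.
u' = -0.8465 × 3.00 × 10^8 m/s.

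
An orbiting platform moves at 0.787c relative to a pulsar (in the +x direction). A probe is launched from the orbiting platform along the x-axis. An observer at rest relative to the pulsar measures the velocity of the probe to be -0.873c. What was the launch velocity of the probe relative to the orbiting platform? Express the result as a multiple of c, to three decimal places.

-0.984c

Invert the composition law: u' = (u − v)/(1 − uv/c²).
u' = (-0.873 − 0.787) / (1 − (-0.873)(0.787)) = -1.6600/1.6871 = -0.9840.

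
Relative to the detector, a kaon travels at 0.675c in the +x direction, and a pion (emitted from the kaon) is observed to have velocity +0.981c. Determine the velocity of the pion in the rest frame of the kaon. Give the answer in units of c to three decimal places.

+0.906c

Invert the composition law: u' = (u − v)/(1 − uv/c²).
u' = (0.981 − 0.675) / (1 − (0.981)(0.675)) = 0.3060/0.3378 = 0.9058.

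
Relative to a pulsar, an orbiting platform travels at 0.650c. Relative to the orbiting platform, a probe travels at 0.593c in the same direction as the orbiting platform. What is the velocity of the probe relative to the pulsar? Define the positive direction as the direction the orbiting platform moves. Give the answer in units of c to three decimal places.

With v = 0.650 and u' = 0.593 (in units of c),
u = (u' + v)/(1 + u'v/c²):
u = (0.593 + 0.650) / (1 + 0.593·0.650) = 1.2430/1.3855 = 0.8972
(Galilean addition would give +1.243c, exceeding c.)

0.897c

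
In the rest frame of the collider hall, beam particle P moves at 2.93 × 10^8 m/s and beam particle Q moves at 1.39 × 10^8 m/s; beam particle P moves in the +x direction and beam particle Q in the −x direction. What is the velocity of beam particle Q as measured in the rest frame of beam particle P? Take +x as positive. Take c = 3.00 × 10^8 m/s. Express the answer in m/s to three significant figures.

β_A = 0.977, β_B = -0.463 (dividing each by c = 3.00 × 10^8 m/s).
Transform to A's frame with the inverse velocity-addition law: u' = (u − v)/(1 − uv/c²), taking u = β_B and v = β_A.
u' = (-0.463 − 0.977) / (1 − (0.977)(-0.463)) = -1.4400/1.4525 = -0.9914.
u' = -0.9914 × 3.00 × 10^8 m/s.

-2.97 × 10^8 m/s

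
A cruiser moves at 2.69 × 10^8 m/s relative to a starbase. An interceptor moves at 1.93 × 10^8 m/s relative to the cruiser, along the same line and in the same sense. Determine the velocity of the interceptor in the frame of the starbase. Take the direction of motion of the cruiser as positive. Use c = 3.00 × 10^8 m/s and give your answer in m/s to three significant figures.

In units of c (dividing by 3.00 × 10^8 m/s): v = 0.897, u' = 0.643.
u = (u' + v)/(1 + u'v/c²):
u = (0.643 + 0.897) / (1 + 0.643·0.897) = 1.5400/1.5769 = 0.9766
Converting back: u = 0.9766 × 3.00 × 10^8 m/s.

2.93 × 10^8 m/s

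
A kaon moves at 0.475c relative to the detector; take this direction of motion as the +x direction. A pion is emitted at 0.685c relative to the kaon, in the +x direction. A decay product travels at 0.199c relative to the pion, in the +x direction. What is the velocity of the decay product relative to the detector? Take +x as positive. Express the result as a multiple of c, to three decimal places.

0.915c

Apply u = (u' + v)/(1 + u'v/c²) successively, working outward toward the detector.
Start: velocity of the kaon relative to the detector = 0.4750c.
Compose with the pion (u' = 0.685 in the kaon frame): u_1 = (0.685 + 0.475) / (1 + 0.685·0.475) = 1.1600/1.3254 = 0.8752.
Compose with the decay product (u' = 0.199 in the pion frame): u_2 = (0.199 + 0.875) / (1 + 0.199·0.875) = 1.0742/1.1742 = 0.9149.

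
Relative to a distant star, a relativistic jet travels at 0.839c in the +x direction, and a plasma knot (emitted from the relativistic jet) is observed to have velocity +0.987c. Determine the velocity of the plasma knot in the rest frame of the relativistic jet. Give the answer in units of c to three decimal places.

+0.861c

Invert the composition law: u' = (u − v)/(1 − uv/c²).
u' = (0.987 − 0.839) / (1 − (0.987)(0.839)) = 0.1480/0.1719 = 0.8609.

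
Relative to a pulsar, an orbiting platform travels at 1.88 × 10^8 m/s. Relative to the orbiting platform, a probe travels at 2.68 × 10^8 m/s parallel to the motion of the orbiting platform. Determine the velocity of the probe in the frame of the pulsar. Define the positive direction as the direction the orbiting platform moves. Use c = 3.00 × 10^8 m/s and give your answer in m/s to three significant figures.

In units of c (dividing by 3.00 × 10^8 m/s): v = 0.627, u' = 0.893.
u = (u' + v)/(1 + u'v/c²):
u = (0.893 + 0.627) / (1 + 0.893·0.627) = 1.5200/1.5598 = 0.9745
(Galilean addition would give +1.520c, exceeding c.)
Converting back: u = 0.9745 × 3.00 × 10^8 m/s.

2.92 × 10^8 m/s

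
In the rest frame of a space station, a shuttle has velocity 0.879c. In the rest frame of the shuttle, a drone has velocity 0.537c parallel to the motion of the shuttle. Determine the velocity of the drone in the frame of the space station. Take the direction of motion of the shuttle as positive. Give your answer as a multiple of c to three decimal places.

With v = 0.879 and u' = 0.537 (in units of c),
u = (u' + v)/(1 + u'v/c²):
u = (0.537 + 0.879) / (1 + 0.537·0.879) = 1.4160/1.4720 = 0.9619

0.962c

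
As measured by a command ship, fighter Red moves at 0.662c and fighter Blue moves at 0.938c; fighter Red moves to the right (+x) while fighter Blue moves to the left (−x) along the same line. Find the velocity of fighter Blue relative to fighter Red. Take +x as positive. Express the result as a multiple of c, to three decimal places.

-0.987c

β_A = 0.662, β_B = -0.938.
Transform to A's frame with the inverse velocity-addition law: u' = (u − v)/(1 − uv/c²), taking u = β_B and v = β_A.
u' = (-0.938 − 0.662) / (1 − (0.662)(-0.938)) = -1.6000/1.6210 = -0.9871.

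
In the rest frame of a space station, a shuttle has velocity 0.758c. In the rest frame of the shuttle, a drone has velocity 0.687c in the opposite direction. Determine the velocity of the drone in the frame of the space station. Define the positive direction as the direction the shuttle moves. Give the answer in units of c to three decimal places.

+0.148c

With v = 0.758 and u' = -0.687 (in units of c),
u = (u' + v)/(1 + u'v/c²):
u = (-0.687 + 0.758) / (1 + (-0.687)·0.758) = 0.0710/0.4793 = 0.1481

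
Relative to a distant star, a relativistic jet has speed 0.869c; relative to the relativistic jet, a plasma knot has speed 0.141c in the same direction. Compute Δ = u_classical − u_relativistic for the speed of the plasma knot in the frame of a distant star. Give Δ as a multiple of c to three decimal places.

Δ = 0.110c

Galilean: u_cl = 0.141 + 0.869 = 1.0100.
Relativistic: u_rel = (0.141 + 0.869) / (1 + 0.141·0.869) = 1.0100/1.1225 = 0.8998.
Δ = 1.0100 − 0.8998 = 0.1102.
(The classical prediction exceeds c; the relativistic result does not.)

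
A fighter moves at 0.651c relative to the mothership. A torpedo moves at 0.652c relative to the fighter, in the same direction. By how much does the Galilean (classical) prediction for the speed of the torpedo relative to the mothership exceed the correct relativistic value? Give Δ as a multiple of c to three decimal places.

Galilean: u_cl = 0.652 + 0.651 = 1.3030.
Relativistic: u_rel = (0.652 + 0.651) / (1 + 0.652·0.651) = 1.3030/1.4245 = 0.9147.
Δ = 1.3030 − 0.9147 = 0.3883.
(The classical prediction exceeds c; the relativistic result does not.)

Δ = 0.388c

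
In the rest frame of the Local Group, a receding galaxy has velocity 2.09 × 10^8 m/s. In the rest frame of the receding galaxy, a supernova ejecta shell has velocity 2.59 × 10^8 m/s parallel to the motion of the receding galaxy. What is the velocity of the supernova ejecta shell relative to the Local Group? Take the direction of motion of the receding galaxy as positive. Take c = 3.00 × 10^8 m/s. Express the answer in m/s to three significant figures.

2.92 × 10^8 m/s

In units of c (dividing by 3.00 × 10^8 m/s): v = 0.697, u' = 0.863.
u = (u' + v)/(1 + u'v/c²):
u = (0.863 + 0.697) / (1 + 0.863·0.697) = 1.5600/1.6015 = 0.9741
(Galilean addition would give +1.560c, exceeding c.)
Converting back: u = 0.9741 × 3.00 × 10^8 m/s.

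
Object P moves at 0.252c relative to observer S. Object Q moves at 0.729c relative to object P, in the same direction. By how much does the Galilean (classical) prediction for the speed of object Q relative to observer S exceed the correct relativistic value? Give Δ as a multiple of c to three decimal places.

Δ = 0.152c

Galilean: u_cl = 0.729 + 0.252 = 0.9810.
Relativistic: u_rel = (0.729 + 0.252) / (1 + 0.729·0.252) = 0.9810/1.1837 = 0.8288.
Δ = 0.9810 − 0.8288 = 0.1522.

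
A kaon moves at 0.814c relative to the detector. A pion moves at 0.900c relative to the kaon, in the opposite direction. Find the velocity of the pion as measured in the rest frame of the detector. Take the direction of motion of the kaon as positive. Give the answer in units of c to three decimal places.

With v = 0.814 and u' = -0.900 (in units of c),
u = (u' + v)/(1 + u'v/c²):
u = (-0.900 + 0.814) / (1 + (-0.900)·0.814) = -0.0860/0.2674 = -0.3216

-0.322c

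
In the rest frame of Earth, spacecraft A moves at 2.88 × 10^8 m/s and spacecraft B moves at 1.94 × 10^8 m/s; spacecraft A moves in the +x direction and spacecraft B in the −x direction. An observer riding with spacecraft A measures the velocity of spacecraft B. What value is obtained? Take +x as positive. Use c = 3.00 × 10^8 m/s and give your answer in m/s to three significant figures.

-2.97 × 10^8 m/s

β_A = 0.960, β_B = -0.647 (dividing each by c = 3.00 × 10^8 m/s).
Transform to A's frame with the inverse velocity-addition law: u' = (u − v)/(1 − uv/c²), taking u = β_B and v = β_A.
u' = (-0.647 − 0.960) / (1 − (0.960)(-0.647)) = -1.6067/1.6208 = -0.9913.
u' = -0.9913 × 3.00 × 10^8 m/s.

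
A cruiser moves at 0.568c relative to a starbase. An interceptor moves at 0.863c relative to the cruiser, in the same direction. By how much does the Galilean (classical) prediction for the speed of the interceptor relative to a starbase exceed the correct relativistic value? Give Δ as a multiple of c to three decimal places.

Galilean: u_cl = 0.863 + 0.568 = 1.4310.
Relativistic: u_rel = (0.863 + 0.568) / (1 + 0.863·0.568) = 1.4310/1.4902 = 0.9603.
Δ = 1.4310 − 0.9603 = 0.4707.
(The classical prediction exceeds c; the relativistic result does not.)

Δ = 0.471c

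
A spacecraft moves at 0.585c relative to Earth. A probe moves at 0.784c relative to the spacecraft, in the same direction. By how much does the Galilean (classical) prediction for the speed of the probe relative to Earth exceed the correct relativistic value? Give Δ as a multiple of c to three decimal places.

Galilean: u_cl = 0.784 + 0.585 = 1.3690.
Relativistic: u_rel = (0.784 + 0.585) / (1 + 0.784·0.585) = 1.3690/1.4586 = 0.9385.
Δ = 1.3690 − 0.9385 = 0.4305.
(The classical prediction exceeds c; the relativistic result does not.)

Δ = 0.430c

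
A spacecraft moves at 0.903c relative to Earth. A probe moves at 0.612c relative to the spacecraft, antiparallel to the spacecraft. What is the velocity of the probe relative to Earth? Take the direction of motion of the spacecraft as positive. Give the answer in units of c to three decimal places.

With v = 0.903 and u' = -0.612 (in units of c),
u = (u' + v)/(1 + u'v/c²):
u = (-0.612 + 0.903) / (1 + (-0.612)·0.903) = 0.2910/0.4474 = 0.6505
(Galilean addition would give +0.291c.)

+0.650c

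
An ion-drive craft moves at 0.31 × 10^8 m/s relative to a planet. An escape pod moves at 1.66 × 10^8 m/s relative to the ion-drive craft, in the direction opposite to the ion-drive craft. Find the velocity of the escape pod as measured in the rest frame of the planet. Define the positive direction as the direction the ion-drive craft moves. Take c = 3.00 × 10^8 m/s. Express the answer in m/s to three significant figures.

In units of c (dividing by 3.00 × 10^8 m/s): v = 0.103, u' = -0.553.
u = (u' + v)/(1 + u'v/c²):
u = (-0.553 + 0.103) / (1 + (-0.553)·0.103) = -0.4500/0.9428 = -0.4773
(Galilean addition would give -0.450c.)
Converting back: u = -0.4773 × 3.00 × 10^8 m/s.

-1.43 × 10^8 m/s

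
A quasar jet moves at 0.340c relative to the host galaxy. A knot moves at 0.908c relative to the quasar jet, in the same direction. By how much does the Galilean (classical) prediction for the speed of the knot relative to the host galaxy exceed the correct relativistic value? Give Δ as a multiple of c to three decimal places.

Galilean: u_cl = 0.908 + 0.340 = 1.2480.
Relativistic: u_rel = (0.908 + 0.340) / (1 + 0.908·0.340) = 1.2480/1.3087 = 0.9536.
Δ = 1.2480 − 0.9536 = 0.2944.
(The classical prediction exceeds c; the relativistic result does not.)

Δ = 0.294c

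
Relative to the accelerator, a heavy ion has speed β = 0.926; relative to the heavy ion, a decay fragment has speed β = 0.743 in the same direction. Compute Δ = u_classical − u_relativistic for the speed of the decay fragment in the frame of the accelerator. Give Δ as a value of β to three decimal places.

Galilean: u_cl = 0.743 + 0.926 = 1.6690.
Relativistic: u_rel = (0.743 + 0.926) / (1 + 0.743·0.926) = 1.6690/1.6880 = 0.9887.
Δ = 1.6690 − 0.9887 = 0.6803.
(The classical prediction exceeds c; the relativistic result does not.)

Δ = 0.680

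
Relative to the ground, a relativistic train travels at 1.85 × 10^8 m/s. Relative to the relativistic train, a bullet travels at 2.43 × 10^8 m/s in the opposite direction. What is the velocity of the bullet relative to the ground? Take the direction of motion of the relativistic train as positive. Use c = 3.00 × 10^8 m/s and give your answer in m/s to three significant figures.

In units of c (dividing by 3.00 × 10^8 m/s): v = 0.617, u' = -0.810.
u = (u' + v)/(1 + u'v/c²):
u = (-0.810 + 0.617) / (1 + (-0.810)·0.617) = -0.1933/0.5005 = -0.3863
Converting back: u = -0.3863 × 3.00 × 10^8 m/s.

-1.16 × 10^8 m/s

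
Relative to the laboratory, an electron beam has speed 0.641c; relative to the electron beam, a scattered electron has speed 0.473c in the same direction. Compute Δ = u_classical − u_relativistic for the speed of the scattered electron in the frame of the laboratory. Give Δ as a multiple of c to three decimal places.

Galilean: u_cl = 0.473 + 0.641 = 1.1140.
Relativistic: u_rel = (0.473 + 0.641) / (1 + 0.473·0.641) = 1.1140/1.3032 = 0.8548.
Δ = 1.1140 − 0.8548 = 0.2592.
(The classical prediction exceeds c; the relativistic result does not.)

Δ = 0.259c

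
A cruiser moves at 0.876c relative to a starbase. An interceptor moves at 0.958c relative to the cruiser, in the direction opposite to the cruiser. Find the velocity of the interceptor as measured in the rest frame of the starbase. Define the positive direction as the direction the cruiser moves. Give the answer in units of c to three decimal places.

With v = 0.876 and u' = -0.958 (in units of c),
u = (u' + v)/(1 + u'v/c²):
u = (-0.958 + 0.876) / (1 + (-0.958)·0.876) = -0.0820/0.1608 = -0.5100

-0.510c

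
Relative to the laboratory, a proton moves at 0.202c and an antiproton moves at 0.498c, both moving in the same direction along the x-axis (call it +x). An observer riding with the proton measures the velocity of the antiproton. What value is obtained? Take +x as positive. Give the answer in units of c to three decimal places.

β_A = 0.202, β_B = 0.498.
Transform to A's frame with the inverse velocity-addition law: u' = (u − v)/(1 − uv/c²), taking u = β_B and v = β_A.
u' = (0.498 − 0.202) / (1 − (0.202)(0.498)) = 0.2960/0.8994 = 0.3291.

+0.329c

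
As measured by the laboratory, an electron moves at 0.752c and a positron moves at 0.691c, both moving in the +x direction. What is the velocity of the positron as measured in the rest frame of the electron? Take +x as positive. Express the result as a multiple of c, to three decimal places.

β_A = 0.752, β_B = 0.691.
Transform to A's frame with the inverse velocity-addition law: u' = (u − v)/(1 − uv/c²), taking u = β_B and v = β_A.
u' = (0.691 − 0.752) / (1 − (0.752)(0.691)) = -0.0610/0.4804 = -0.1270.

-0.127c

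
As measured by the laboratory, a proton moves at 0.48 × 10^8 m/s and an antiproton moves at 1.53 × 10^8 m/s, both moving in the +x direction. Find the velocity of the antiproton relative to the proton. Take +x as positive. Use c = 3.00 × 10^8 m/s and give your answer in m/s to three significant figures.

β_A = 0.160, β_B = 0.510 (dividing each by c = 3.00 × 10^8 m/s).
Transform to A's frame with the inverse velocity-addition law: u' = (u − v)/(1 − uv/c²), taking u = β_B and v = β_A.
u' = (0.510 − 0.160) / (1 − (0.160)(0.510)) = 0.3500/0.9184 = 0.3811.
u' = 0.3811 × 3.00 × 10^8 m/s.

+1.14 × 10^8 m/s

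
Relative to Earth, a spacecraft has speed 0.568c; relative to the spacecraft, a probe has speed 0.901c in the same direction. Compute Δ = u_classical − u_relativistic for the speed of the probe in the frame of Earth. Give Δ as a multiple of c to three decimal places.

Δ = 0.497c

Galilean: u_cl = 0.901 + 0.568 = 1.4690.
Relativistic: u_rel = (0.901 + 0.568) / (1 + 0.901·0.568) = 1.4690/1.5118 = 0.9717.
Δ = 1.4690 − 0.9717 = 0.4973.
(The classical prediction exceeds c; the relativistic result does not.)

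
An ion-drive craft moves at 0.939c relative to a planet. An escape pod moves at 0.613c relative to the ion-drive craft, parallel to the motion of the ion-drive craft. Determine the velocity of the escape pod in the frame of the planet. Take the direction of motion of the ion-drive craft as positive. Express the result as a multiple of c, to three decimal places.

With v = 0.939 and u' = 0.613 (in units of c),
u = (u' + v)/(1 + u'v/c²):
u = (0.613 + 0.939) / (1 + 0.613·0.939) = 1.5520/1.5756 = 0.9850
(Galilean addition would give +1.552c, exceeding c.)

0.985c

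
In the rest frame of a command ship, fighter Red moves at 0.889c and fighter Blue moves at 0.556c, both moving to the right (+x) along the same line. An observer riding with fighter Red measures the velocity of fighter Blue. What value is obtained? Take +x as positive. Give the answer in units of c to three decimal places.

-0.658c

β_A = 0.889, β_B = 0.556.
Transform to A's frame with the inverse velocity-addition law: u' = (u − v)/(1 − uv/c²), taking u = β_B and v = β_A.
u' = (0.556 − 0.889) / (1 − (0.889)(0.556)) = -0.3330/0.5057 = -0.6585.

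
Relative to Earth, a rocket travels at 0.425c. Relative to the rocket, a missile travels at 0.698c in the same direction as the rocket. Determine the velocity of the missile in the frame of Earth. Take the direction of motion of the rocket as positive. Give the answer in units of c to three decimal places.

0.866c

With v = 0.425 and u' = 0.698 (in units of c),
u = (u' + v)/(1 + u'v/c²):
u = (0.698 + 0.425) / (1 + 0.698·0.425) = 1.1230/1.2967 = 0.8661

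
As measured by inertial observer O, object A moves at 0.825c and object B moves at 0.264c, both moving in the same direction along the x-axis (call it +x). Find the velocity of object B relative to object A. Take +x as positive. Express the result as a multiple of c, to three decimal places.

-0.717c

β_A = 0.825, β_B = 0.264.
Transform to A's frame with the inverse velocity-addition law: u' = (u − v)/(1 − uv/c²), taking u = β_B and v = β_A.
u' = (0.264 − 0.825) / (1 − (0.825)(0.264)) = -0.5610/0.7822 = -0.7172.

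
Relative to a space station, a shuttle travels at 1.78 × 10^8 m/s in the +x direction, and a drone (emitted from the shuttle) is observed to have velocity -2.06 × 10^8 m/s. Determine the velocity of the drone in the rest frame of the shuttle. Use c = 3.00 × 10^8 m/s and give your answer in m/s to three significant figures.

v = 0.593c, u = -0.687c.
Invert the composition law: u' = (u − v)/(1 − uv/c²).
u' = (-0.687 − 0.593) / (1 − (-0.687)(0.593)) = -1.2800/1.4074 = -0.9095.
u' = -0.9095 × 3.00 × 10^8 m/s.

-2.73 × 10^8 m/s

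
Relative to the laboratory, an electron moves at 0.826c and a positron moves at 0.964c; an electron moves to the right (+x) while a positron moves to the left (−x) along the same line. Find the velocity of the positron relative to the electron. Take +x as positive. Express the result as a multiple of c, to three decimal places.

β_A = 0.826, β_B = -0.964.
Transform to A's frame with the inverse velocity-addition law: u' = (u − v)/(1 − uv/c²), taking u = β_B and v = β_A.
u' = (-0.964 − 0.826) / (1 − (0.826)(-0.964)) = -1.7900/1.7963 = -0.9965.

-0.997c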